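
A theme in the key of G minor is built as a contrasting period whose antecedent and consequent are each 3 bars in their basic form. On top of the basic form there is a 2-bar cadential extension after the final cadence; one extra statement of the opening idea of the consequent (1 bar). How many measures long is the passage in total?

Basic contrasting period: 3 + 3 = 6 bars.
6 (basic form) + 2 (cadential extension) + 1 (extra statement) = 9.

9 measures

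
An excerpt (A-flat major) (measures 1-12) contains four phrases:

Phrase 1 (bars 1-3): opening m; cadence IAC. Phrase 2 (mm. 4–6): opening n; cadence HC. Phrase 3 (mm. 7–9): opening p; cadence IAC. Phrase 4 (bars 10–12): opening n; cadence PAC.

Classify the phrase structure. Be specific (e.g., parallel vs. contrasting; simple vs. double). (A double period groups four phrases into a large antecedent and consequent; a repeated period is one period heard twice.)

Four phrases in two halves: the first half (mm. 1–6) ends with a half cadence, the second (mm. 7-12) with a perfect authentic cadence — a large antecedent–consequent pair, i.e. a double period.
Phrase 3 begins with different material from phrase 1, making it contrasting.

contrasting double period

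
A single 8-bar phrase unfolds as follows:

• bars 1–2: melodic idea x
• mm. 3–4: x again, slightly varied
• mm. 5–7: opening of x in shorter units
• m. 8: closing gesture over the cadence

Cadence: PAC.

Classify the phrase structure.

sentence

Basic idea (bars 1–2) + its repetition (measures 3–4) form the presentation; fragmentation and cadence (measures 5–8) form the continuation — the 8-bar whole is a sentence.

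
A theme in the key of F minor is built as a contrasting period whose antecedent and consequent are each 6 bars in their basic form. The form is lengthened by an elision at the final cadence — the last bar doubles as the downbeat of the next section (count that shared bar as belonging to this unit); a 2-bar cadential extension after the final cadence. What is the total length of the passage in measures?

Basic contrasting period: 6 + 6 = 12 bars.
12 (basic form) + 2 (cadential extension) = 14.
The elision shares a bar with the next section but does not change this unit's count.

14 measures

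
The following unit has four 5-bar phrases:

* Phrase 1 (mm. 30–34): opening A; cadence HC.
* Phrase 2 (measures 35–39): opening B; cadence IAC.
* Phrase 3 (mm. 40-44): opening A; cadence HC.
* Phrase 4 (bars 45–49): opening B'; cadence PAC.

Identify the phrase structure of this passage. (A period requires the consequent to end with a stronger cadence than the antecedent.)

Four phrases in two halves: the first half (measures 30–39) ends with an imperfect authentic cadence, the second (measures 40-49) with a perfect authentic cadence — a large antecedent–consequent pair, i.e. a double period.
Phrase 3 begins with the same material as phrase 1, making it parallel.

parallel double period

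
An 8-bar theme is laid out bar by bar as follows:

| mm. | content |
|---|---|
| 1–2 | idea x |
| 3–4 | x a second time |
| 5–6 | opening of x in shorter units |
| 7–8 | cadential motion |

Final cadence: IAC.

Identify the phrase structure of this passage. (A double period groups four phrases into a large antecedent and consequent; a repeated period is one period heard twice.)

Basic idea (mm. 1–2) + its repetition (bars 3-4) form the presentation; fragmentation and cadence (mm. 5–8) form the continuation — the 8-bar whole is a sentence.

sentence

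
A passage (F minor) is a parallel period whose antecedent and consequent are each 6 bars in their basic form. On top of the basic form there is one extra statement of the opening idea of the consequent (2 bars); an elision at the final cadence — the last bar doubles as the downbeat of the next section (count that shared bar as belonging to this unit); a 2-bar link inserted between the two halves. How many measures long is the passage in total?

16 measures

Basic parallel period: 6 + 6 = 12 bars.
12 (basic form) + 2 (extra statement) + 2 (link) = 16.
The elision shares a bar with the next section but does not change this unit's count.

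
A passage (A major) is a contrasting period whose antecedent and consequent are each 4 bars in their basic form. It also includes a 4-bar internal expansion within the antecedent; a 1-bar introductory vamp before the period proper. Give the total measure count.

Basic contrasting period: 4 + 4 = 8 bars.
8 (basic form) + 4 (internal expansion) + 1 (introduction) = 13.

13 measures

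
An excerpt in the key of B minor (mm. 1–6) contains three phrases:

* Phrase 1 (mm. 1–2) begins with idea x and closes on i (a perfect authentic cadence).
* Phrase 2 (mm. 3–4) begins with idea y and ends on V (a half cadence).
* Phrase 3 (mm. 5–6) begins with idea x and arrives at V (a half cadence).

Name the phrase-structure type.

phrase group

The final phrase closes with a half cadence, which is not stronger than the preceding half cadence; the 3 phrases lack an overall antecedent–consequent design and so form a phrase group.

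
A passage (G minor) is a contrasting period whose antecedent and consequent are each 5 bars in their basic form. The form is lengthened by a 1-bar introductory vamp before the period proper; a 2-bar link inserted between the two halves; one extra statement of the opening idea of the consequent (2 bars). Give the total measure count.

15 measures

Basic contrasting period: 5 + 5 = 10 bars.
10 (basic form) + 1 (introduction) + 2 (link) + 2 (extra statement) = 15.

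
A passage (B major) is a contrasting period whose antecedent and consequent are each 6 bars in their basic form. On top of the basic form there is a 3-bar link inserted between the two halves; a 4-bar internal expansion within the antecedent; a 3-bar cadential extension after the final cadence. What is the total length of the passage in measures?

22 measures

Basic contrasting period: 6 + 6 = 12 bars.
12 (basic form) + 3 (link) + 4 (internal expansion) + 3 (cadential extension) = 22.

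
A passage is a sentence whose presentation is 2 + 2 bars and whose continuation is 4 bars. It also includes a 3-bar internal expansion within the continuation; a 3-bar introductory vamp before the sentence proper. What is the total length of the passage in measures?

Basic sentence: 2 + 2 + 4 = 8 bars.
8 (basic form) + 3 (internal expansion) + 3 (introduction) = 14.

14 measures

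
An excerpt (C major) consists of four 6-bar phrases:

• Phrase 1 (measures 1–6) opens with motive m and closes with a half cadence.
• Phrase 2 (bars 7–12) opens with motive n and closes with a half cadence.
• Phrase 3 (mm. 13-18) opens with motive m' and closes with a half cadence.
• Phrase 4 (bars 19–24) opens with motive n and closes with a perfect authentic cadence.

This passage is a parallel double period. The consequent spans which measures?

In a double period the four phrases pair into a large antecedent (phrases 1–2, ending half cadence) and a large consequent (phrases 3–4, ending perfect authentic cadence). The consequent spans bars 13–24.

measures 13–24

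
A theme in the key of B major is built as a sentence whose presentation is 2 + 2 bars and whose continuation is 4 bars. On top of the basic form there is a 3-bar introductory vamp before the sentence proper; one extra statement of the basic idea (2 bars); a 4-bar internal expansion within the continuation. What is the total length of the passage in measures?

Basic sentence: 2 + 2 + 4 = 8 bars.
8 (basic form) + 3 (introduction) + 2 (extra statement) + 4 (internal expansion) = 17.

17 measures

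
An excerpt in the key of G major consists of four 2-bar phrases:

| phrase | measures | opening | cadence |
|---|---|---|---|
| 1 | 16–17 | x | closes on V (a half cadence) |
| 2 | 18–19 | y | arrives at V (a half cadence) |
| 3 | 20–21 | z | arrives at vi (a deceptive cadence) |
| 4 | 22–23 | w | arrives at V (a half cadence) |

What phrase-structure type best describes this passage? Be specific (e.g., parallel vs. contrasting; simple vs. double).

Phrase 4 ends with a half cadence, no stronger than phrase 2's half cadence, so the four phrases do not form a double period; nor do phrases 3–4 duplicate 1–2, so it is not a repeated period. With no phrase reaching a conclusive cadence, the passage is a phrase group.

phrase group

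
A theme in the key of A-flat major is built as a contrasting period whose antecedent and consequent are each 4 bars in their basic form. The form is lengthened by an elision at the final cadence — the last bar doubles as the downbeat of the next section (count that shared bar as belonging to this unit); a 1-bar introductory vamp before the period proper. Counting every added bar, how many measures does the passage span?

Basic contrasting period: 4 + 4 = 8 bars.
8 (basic form) + 1 (introduction) = 9.
The elision shares a bar with the next section but does not change this unit's count.

9 measures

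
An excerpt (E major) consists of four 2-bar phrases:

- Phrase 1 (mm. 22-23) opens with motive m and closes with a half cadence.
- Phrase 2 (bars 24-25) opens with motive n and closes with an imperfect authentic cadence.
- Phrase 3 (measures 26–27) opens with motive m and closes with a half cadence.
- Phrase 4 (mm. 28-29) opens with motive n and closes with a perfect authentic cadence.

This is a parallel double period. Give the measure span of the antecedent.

In a double period the first pair of phrases (ending imperfect authentic cadence) is the large antecedent and the second pair (ending perfect authentic cadence) is the large consequent; the antecedent is measures 22–25.

measures 22–25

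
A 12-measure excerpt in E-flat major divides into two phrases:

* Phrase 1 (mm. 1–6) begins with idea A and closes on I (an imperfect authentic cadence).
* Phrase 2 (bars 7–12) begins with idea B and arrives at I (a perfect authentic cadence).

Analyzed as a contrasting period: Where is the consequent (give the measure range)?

The antecedent is the phrase ending with the weaker cadence (imperfect authentic cadence, phrase 1) and the consequent the one ending more conclusively (perfect authentic cadence, phrase 2); the consequent is mm. 7–12.

measures 7–12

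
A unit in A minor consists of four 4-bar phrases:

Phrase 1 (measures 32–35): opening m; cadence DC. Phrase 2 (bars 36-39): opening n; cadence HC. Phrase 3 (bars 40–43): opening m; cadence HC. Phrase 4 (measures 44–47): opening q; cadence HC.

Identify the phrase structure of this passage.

phrase group

Phrase 4 ends with a half cadence, no stronger than phrase 2's half cadence, so the four phrases do not form a double period; nor do phrases 3–4 duplicate 1–2, so it is not a repeated period. With no phrase reaching a conclusive cadence, the passage is a phrase group.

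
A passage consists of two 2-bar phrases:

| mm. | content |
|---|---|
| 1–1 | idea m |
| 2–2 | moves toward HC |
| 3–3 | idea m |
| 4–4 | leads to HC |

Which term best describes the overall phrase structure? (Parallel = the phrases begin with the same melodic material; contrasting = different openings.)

Both phrases have the same opening (m) and the same cadence (half cadence): the second is a restatement, not a consequent, so this is a repeated phrase rather than a period.

repeated phrase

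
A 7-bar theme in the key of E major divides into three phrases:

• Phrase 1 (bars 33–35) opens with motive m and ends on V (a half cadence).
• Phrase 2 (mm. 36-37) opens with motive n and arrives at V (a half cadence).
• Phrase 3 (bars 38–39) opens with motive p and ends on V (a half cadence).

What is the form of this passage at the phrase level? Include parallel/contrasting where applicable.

phrase group

The final phrase closes with a half cadence, which is not stronger than the preceding half cadence; the 3 phrases lack an overall antecedent–consequent design and so form a phrase group.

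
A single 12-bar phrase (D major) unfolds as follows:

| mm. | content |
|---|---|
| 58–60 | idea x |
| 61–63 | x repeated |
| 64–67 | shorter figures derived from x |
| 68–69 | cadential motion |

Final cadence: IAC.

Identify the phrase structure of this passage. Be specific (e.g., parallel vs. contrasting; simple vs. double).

Basic idea (mm. 58–60) + its repetition (mm. 61–63) form the presentation; fragmentation and cadence (mm. 64–69) form the continuation — the 12-bar whole is a sentence.

sentence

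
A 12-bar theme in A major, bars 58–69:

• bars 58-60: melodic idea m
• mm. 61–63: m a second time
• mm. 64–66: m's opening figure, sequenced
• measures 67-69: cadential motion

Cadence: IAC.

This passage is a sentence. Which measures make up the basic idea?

The presentation of a sentence is the basic idea (mm. 58–60) plus its repetition (bars 61-63); the basic idea is therefore mm. 58–60.

measures 58–60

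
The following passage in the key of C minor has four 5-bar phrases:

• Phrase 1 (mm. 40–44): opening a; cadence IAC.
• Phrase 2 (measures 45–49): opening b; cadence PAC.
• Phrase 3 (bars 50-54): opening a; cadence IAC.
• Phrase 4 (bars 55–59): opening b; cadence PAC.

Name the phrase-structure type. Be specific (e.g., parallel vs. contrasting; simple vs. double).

The cadence pattern IAC–PAC–IAC–PAC is weak–strong twice, and phrases 3–4 restate phrases 1–2: a period heard twice, not a double period (which would end weakly at phrase 2).

repeated period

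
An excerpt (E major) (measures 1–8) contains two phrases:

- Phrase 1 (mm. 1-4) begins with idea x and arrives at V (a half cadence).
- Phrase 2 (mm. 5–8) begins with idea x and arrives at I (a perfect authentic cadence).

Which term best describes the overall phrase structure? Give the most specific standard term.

parallel period

Phrase 1 ends with a half cadence (weaker) and phrase 2 with a perfect authentic cadence (stronger): antecedent + consequent = a period.
The two phrases open with the same material (x / x), so the period is parallel.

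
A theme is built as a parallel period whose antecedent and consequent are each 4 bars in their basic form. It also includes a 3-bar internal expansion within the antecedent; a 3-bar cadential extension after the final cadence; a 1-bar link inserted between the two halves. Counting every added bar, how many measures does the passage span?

15 measures

Basic parallel period: 4 + 4 = 8 bars.
8 (basic form) + 3 (internal expansion) + 3 (cadential extension) + 1 (link) = 15.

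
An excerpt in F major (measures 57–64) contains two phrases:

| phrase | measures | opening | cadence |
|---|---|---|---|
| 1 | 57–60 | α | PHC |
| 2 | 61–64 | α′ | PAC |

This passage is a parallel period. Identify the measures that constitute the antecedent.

measures 57–60

The antecedent is the phrase ending with the weaker cadence (Phrygian half cadence, phrase 1) and the consequent the one ending more conclusively (perfect authentic cadence, phrase 2); the antecedent is measures 57-60.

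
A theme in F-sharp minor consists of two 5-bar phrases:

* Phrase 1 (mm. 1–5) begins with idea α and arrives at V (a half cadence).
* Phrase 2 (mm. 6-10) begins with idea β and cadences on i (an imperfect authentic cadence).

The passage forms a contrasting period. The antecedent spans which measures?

The antecedent is the phrase ending with the weaker cadence (half cadence, phrase 1) and the consequent the one ending more conclusively (imperfect authentic cadence, phrase 2); the antecedent is mm. 1-5.

measures 1–5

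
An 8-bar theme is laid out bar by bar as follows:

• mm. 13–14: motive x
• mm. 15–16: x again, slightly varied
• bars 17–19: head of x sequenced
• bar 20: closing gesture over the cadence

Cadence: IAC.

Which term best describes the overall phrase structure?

sentence

Basic idea (bars 13–14) + its repetition (mm. 15–16) form the presentation; fragmentation and cadence (bars 17-20) form the continuation — the 8-bar whole is a sentence.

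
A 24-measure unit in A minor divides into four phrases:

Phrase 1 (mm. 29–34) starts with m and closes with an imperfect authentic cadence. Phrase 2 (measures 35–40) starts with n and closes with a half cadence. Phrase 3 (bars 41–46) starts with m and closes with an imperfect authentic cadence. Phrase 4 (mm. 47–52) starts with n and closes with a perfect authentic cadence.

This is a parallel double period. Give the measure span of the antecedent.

measures 29–40

In a double period the first pair of phrases (ending half cadence) is the large antecedent and the second pair (ending perfect authentic cadence) is the large consequent; the antecedent is measures 29–40.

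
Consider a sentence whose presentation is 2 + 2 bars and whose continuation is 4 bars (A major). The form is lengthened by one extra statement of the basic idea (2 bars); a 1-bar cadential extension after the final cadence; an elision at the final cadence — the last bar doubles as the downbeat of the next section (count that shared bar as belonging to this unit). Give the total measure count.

11 measures

Basic sentence: 2 + 2 + 4 = 8 bars.
8 (basic form) + 2 (extra statement) + 1 (cadential extension) = 11.
The elision shares a bar with the next section but does not change this unit's count.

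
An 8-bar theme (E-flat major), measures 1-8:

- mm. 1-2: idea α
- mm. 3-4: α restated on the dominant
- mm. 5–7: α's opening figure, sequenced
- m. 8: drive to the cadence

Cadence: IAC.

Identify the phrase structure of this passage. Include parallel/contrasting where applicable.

Basic idea (measures 1-2) + its repetition (measures 3–4) form the presentation; fragmentation and cadence (mm. 5–8) form the continuation — the 8-bar whole is a sentence.

sentence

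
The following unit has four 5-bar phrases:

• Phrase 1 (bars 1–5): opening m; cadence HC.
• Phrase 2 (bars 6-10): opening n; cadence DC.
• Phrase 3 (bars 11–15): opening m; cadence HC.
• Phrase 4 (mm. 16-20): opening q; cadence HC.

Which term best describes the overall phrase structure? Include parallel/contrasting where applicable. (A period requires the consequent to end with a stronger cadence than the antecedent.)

phrase group

Phrase 4 ends with a half cadence, no stronger than phrase 2's deceptive cadence, so the four phrases do not form a double period; nor do phrases 3–4 duplicate 1–2, so it is not a repeated period. With no phrase reaching a conclusive cadence, the passage is a phrase group.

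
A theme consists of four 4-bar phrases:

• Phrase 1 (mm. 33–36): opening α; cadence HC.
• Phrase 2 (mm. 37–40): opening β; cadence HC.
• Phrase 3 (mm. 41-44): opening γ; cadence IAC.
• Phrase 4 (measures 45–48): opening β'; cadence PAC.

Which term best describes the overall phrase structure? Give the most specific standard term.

contrasting double period

Four phrases in two halves: the first half (mm. 33–40) ends with a half cadence, the second (measures 41-48) with a perfect authentic cadence — a large antecedent–consequent pair, i.e. a double period.
Phrase 3 begins with different material from phrase 1, making it contrasting.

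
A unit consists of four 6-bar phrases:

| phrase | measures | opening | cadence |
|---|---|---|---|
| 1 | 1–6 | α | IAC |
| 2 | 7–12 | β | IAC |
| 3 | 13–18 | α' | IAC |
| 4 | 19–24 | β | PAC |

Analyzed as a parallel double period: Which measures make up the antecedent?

measures 1–12

In a double period the four phrases pair into a large antecedent (phrases 1–2, ending imperfect authentic cadence) and a large consequent (phrases 3–4, ending perfect authentic cadence). The antecedent spans mm. 1–12.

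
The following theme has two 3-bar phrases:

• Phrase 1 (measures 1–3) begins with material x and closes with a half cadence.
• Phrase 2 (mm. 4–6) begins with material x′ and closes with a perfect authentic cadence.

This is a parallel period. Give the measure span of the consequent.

The phrase ending with the weaker cadence (half cadence) is the antecedent; the one ending more conclusively (perfect authentic cadence) is the consequent. The consequent is measures 4–6.

measures 4–6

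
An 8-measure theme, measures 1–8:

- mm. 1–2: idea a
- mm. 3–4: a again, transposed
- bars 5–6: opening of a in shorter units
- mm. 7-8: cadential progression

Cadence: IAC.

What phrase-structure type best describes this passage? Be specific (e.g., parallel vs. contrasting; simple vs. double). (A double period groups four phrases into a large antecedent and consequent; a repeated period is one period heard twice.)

sentence

Basic idea (bars 1-2) + its repetition (mm. 3–4) form the presentation; fragmentation and cadence (bars 5–8) form the continuation — the 8-bar whole is a sentence.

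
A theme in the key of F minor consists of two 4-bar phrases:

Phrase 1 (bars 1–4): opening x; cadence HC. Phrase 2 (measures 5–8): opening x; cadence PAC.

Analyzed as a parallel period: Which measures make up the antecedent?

The antecedent is the phrase ending with the weaker cadence (half cadence, phrase 1) and the consequent the one ending more conclusively (perfect authentic cadence, phrase 2); the antecedent is mm. 1–4.

measures 1–4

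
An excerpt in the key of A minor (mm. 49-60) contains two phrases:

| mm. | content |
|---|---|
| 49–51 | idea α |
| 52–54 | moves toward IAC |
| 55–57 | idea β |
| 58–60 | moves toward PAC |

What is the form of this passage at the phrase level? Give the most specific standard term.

contrasting period

Phrase 1 ends with an imperfect authentic cadence (weaker) and phrase 2 with a perfect authentic cadence (stronger): antecedent + consequent = a period.
The two phrases open with different material (α / β), so the period is contrasting.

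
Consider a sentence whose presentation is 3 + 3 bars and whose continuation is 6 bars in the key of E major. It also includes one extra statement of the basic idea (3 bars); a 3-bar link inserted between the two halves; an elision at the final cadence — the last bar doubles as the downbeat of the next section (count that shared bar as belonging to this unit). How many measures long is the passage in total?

18 measures

Basic sentence: 3 + 3 + 6 = 12 bars.
12 (basic form) + 3 (extra statement) + 3 (link) = 18.
The elision shares a bar with the next section but does not change this unit's count.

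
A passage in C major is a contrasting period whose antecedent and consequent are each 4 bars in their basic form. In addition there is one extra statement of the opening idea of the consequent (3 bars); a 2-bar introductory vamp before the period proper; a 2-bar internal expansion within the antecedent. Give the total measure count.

15 measures

Basic contrasting period: 4 + 4 = 8 bars.
8 (basic form) + 3 (extra statement) + 2 (introduction) + 2 (internal expansion) = 15.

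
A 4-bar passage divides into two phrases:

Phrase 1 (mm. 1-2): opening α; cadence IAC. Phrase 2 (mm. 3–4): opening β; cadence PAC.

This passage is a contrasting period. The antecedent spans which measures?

measures 1–2

The antecedent is the phrase ending with the weaker cadence (imperfect authentic cadence, phrase 1) and the consequent the one ending more conclusively (perfect authentic cadence, phrase 2); the antecedent is bars 1-2.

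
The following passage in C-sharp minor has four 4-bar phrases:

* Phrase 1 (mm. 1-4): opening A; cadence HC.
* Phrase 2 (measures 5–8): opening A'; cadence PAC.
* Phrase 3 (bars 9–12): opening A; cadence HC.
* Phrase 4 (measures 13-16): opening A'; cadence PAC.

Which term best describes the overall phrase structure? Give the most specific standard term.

The cadence pattern HC–PAC–HC–PAC is weak–strong twice, and phrases 3–4 restate phrases 1–2: a period heard twice, not a double period (which would end weakly at phrase 2).

repeated period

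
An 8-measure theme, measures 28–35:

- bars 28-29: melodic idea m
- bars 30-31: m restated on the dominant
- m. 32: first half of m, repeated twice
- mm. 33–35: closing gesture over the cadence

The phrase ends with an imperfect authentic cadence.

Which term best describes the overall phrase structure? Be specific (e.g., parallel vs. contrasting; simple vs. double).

sentence

Basic idea (mm. 28–29) + its repetition (measures 30-31) form the presentation; fragmentation and cadence (bars 32-35) form the continuation — the 8-bar whole is a sentence.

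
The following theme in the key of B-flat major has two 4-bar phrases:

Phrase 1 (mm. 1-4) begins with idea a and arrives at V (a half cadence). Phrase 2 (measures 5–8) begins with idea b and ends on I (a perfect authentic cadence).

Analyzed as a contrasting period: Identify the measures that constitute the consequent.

The antecedent is the phrase ending with the weaker cadence (half cadence, phrase 1) and the consequent the one ending more conclusively (perfect authentic cadence, phrase 2); the consequent is measures 5–8.

measures 5–8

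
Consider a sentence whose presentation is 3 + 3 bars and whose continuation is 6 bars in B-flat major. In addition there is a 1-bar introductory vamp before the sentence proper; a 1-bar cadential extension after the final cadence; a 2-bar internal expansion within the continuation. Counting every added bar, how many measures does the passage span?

16 measures

Basic sentence: 3 + 3 + 6 = 12 bars.
12 (basic form) + 1 (introduction) + 1 (cadential extension) + 2 (internal expansion) = 16.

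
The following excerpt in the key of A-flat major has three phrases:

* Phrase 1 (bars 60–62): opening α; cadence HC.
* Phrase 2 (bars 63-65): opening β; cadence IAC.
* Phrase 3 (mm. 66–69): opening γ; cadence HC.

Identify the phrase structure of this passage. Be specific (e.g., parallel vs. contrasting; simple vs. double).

phrase group

The final phrase closes with a half cadence, which is not stronger than the preceding imperfect authentic cadence; the 3 phrases lack an overall antecedent–consequent design and so form a phrase group.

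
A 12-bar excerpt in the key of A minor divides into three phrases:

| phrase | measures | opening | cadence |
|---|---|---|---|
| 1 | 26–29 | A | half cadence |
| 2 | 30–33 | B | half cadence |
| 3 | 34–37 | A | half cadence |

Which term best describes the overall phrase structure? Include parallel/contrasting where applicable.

phrase group

The final phrase closes with a half cadence, which is not stronger than the preceding half cadence; the 3 phrases lack an overall antecedent–consequent design and so form a phrase group.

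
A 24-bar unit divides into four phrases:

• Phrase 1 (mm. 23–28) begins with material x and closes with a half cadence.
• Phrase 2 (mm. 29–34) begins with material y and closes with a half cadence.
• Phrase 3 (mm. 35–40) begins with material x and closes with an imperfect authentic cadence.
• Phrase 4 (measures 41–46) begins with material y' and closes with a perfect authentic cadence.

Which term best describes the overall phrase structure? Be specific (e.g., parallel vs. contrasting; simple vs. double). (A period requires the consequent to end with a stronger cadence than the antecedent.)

Four phrases in two halves: the first half (measures 23–34) ends with a half cadence, the second (bars 35–46) with a perfect authentic cadence — a large antecedent–consequent pair, i.e. a double period.
Phrase 3 begins with the same material as phrase 1, making it parallel.

parallel double period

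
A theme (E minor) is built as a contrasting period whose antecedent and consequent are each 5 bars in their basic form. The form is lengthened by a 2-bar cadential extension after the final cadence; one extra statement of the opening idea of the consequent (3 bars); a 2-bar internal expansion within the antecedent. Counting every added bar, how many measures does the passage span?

17 measures

Basic contrasting period: 5 + 5 = 10 bars.
10 (basic form) + 2 (cadential extension) + 3 (extra statement) + 2 (internal expansion) = 17.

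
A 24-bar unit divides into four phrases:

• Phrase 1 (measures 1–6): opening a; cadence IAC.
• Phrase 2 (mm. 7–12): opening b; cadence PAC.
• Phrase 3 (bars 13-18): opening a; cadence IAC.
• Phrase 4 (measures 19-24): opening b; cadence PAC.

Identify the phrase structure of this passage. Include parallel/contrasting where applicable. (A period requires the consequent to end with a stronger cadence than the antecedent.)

repeated period

The cadence pattern IAC–PAC–IAC–PAC is weak–strong twice, and phrases 3–4 restate phrases 1–2: a period heard twice, not a double period (which would end weakly at phrase 2).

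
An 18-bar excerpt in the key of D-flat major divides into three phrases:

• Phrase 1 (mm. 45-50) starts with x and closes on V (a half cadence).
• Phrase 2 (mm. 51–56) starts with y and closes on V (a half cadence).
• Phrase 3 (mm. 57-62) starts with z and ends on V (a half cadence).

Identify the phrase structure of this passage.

The final phrase closes with a half cadence, which is not stronger than the preceding half cadence; the 3 phrases lack an overall antecedent–consequent design and so form a phrase group.

phrase group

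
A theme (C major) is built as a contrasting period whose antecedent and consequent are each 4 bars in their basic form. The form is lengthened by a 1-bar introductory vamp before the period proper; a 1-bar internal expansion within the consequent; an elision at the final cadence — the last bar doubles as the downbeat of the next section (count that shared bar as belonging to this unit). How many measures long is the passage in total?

10 measures

Basic contrasting period: 4 + 4 = 8 bars.
8 (basic form) + 1 (introduction) + 1 (internal expansion) = 10.
The elision shares a bar with the next section but does not change this unit's count.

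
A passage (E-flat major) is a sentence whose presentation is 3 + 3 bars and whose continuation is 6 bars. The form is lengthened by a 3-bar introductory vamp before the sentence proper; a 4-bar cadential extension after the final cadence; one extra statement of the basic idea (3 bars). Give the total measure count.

Basic sentence: 3 + 3 + 6 = 12 bars.
12 (basic form) + 3 (introduction) + 4 (cadential extension) + 3 (extra statement) = 22.

22 measures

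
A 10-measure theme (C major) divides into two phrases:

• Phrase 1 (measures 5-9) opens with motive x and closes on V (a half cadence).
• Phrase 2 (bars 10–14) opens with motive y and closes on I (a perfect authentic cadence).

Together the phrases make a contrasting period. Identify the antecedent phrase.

The phrase ending with the weaker cadence (half cadence) is the antecedent; the one ending more conclusively (perfect authentic cadence) is the consequent. The antecedent is phrase 1.

phrase 1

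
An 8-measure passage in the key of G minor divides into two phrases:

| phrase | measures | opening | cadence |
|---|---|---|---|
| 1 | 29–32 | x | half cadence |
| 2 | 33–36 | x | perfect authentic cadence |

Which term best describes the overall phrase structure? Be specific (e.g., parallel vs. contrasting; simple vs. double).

Phrase 1 ends with a half cadence (weaker) and phrase 2 with a perfect authentic cadence (stronger): antecedent + consequent = a period.
The two phrases open with the same material (x / x), so the period is parallel.

parallel period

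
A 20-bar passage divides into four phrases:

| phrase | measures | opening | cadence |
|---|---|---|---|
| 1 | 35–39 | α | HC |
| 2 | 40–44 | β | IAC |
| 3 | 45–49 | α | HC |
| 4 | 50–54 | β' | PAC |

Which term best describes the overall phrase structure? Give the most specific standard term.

parallel double period

Four phrases in two halves: the first half (mm. 35-44) ends with an imperfect authentic cadence, the second (bars 45–54) with a perfect authentic cadence — a large antecedent–consequent pair, i.e. a double period.
Phrase 3 begins with the same material as phrase 1, making it parallel.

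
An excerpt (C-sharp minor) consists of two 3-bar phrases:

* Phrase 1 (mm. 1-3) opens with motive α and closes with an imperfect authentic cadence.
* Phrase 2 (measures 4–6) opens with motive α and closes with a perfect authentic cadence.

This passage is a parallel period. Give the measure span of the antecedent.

measures 1–3

The antecedent is the phrase ending with the weaker cadence (imperfect authentic cadence, phrase 1) and the consequent the one ending more conclusively (perfect authentic cadence, phrase 2); the antecedent is mm. 1–3.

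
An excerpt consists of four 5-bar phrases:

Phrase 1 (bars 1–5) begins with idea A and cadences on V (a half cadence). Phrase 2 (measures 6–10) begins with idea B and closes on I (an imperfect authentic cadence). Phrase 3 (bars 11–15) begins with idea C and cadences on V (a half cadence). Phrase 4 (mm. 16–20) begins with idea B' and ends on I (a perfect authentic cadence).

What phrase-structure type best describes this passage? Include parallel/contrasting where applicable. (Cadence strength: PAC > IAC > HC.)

Four phrases in two halves: the first half (measures 1–10) ends with an imperfect authentic cadence, the second (mm. 11-20) with a perfect authentic cadence — a large antecedent–consequent pair, i.e. a double period.
Phrase 3 begins with different material from phrase 1, making it contrasting.

contrasting double period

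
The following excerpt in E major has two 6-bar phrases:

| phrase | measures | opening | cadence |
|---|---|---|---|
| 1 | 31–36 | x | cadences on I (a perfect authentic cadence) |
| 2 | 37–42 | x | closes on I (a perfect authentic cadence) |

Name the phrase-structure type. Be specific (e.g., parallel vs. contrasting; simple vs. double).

Both phrases have the same opening (x) and the same cadence (perfect authentic cadence): the second is a restatement, not a consequent, so this is a repeated phrase rather than a period.

repeated phrase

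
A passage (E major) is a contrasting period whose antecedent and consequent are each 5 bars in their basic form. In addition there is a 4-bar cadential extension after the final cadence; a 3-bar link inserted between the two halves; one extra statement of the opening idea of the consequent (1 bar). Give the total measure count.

Basic contrasting period: 5 + 5 = 10 bars.
10 (basic form) + 4 (cadential extension) + 3 (link) + 1 (extra statement) = 18.

18 measures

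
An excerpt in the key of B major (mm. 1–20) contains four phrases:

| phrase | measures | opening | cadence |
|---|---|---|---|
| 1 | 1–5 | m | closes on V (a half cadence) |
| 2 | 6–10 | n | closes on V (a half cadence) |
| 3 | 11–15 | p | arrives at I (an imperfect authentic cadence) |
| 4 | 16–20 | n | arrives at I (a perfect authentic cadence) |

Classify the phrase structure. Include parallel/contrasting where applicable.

contrasting double period

Four phrases in two halves: the first half (bars 1–10) ends with a half cadence, the second (mm. 11-20) with a perfect authentic cadence — a large antecedent–consequent pair, i.e. a double period.
Phrase 3 begins with different material from phrase 1, making it contrasting.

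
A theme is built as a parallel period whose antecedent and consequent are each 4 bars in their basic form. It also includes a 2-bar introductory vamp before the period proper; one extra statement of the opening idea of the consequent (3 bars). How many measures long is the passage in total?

Basic parallel period: 4 + 4 = 8 bars.
8 (basic form) + 2 (introduction) + 3 (extra statement) = 13.

13 measures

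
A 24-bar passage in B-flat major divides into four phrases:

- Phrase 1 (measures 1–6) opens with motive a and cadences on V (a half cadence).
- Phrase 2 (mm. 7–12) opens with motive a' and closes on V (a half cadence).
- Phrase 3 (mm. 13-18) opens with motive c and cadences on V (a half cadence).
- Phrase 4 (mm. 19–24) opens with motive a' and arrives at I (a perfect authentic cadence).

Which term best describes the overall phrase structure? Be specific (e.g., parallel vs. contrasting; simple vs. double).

contrasting double period

Four phrases in two halves: the first half (mm. 1–12) ends with a half cadence, the second (mm. 13–24) with a perfect authentic cadence — a large antecedent–consequent pair, i.e. a double period.
Phrase 3 begins with different material from phrase 1, making it contrasting.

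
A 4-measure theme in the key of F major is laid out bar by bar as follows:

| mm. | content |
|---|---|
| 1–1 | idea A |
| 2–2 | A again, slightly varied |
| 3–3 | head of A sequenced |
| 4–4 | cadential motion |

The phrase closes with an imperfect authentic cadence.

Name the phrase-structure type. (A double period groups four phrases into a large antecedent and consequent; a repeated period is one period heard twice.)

sentence

Basic idea (m. 1) + its repetition (m. 2) form the presentation; fragmentation and cadence (mm. 3–4) form the continuation — the 4-bar whole is a sentence.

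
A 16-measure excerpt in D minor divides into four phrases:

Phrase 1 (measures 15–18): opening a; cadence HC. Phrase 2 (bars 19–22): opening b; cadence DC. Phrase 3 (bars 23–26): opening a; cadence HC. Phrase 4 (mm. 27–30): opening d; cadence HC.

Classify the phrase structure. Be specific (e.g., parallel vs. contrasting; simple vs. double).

phrase group

Phrase 4 ends with a half cadence, no stronger than phrase 2's deceptive cadence, so the four phrases do not form a double period; nor do phrases 3–4 duplicate 1–2, so it is not a repeated period. With no phrase reaching a conclusive cadence, the passage is a phrase group.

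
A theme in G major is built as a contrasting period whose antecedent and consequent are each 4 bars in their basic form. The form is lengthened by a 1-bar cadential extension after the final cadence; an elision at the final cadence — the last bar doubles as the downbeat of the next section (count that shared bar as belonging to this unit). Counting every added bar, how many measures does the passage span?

Basic contrasting period: 4 + 4 = 8 bars.
8 (basic form) + 1 (cadential extension) = 9.
The elision shares a bar with the next section but does not change this unit's count.

9 measures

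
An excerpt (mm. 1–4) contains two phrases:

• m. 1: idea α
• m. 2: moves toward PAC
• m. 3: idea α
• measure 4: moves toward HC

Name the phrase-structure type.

phrase group

The second phrase closes with a half cadence, which is not stronger than the first phrase's perfect authentic cadence; without a weak→strong cadential pair there is no antecedent–consequent relationship, so this is a phrase group rather than a period.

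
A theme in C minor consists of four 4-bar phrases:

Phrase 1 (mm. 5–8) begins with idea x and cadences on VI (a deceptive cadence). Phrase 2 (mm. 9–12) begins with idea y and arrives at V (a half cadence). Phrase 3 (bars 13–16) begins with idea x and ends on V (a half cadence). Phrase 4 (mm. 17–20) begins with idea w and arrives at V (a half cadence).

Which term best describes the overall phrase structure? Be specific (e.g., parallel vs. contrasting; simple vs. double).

Phrase 4 ends with a half cadence, no stronger than phrase 2's half cadence, so the four phrases do not form a double period; nor do phrases 3–4 duplicate 1–2, so it is not a repeated period. With no phrase reaching a conclusive cadence, the passage is a phrase group.

phrase group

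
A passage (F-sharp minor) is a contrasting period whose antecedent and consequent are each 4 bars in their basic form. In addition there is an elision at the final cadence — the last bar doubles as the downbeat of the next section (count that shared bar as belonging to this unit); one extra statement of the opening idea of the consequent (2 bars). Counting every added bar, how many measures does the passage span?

10 measures

Basic contrasting period: 4 + 4 = 8 bars.
8 (basic form) + 2 (extra statement) = 10.
The elision shares a bar with the next section but does not change this unit's count.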